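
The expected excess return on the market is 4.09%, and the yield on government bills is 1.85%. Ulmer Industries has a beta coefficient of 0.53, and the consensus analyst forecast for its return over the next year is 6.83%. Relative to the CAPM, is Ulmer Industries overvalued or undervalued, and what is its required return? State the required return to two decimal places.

Undervalued; required return 4.02%

Required return = R_f + β·MRP = 1.85% + 0.53 × 4.09% = 4.02%
Forecast 6.83% > required 4.02% → the stock plots above the SML → undervalued.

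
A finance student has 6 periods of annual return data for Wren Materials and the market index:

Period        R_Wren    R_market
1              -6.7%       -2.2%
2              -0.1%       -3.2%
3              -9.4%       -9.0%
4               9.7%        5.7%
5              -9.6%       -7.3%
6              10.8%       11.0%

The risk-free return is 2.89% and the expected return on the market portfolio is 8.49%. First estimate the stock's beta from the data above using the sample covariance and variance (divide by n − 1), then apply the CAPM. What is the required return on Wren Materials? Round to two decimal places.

9.25%

Mean R_i = (-6.7 − 0.1 − 9.4 + 9.7 − 9.6 + 10.8) / 6 = -0.8833%
Mean R_m = (-2.2 − 3.2 − 9.0 + 5.7 − 7.3 + 11.0) / 6 = -0.8333%
Σ(R_i − R̄_i)(R_m − R̄_m) = 339.4133  ⇒  Cov = 339.4133 / 5 = 67.8827
Σ(R_m − R̄_m)² = 298.6933  ⇒  Var(R_m) = 298.6933 / 5 = 59.7387
β = Cov / Var(R_m) = 67.8827 / 59.7387 = 1.1363
MRP = 8.49% − 2.89% = 5.60%
E(R) = R_f + β × MRP = 2.89% + 1.1363 × 5.60% = 9.25%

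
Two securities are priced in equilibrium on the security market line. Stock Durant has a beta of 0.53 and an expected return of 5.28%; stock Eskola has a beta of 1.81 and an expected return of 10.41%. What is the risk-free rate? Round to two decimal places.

3.16%

Both satisfy E(R) = R_f + β·MRP, so the slope of the SML is
MRP = (10.41% − 5.28%) / (1.81 − 0.53) = 5.13% / 1.28 = 4.0078%
R_f = E(R_Durant) − β_Durant·MRP = 5.28% − 0.53 × 4.0078% = 3.1559%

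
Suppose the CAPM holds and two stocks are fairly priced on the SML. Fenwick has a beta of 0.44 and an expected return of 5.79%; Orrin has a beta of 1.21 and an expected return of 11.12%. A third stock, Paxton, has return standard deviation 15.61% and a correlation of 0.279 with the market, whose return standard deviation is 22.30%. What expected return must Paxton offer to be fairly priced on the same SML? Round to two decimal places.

4.10%

MRP = (11.12% − 5.79%) / (1.21 − 0.44) = 6.9221%
R_f = 5.79% − 0.44 × 6.9221% = 2.7443%
β_Paxton = ρ·σ_i/σ_m = 0.279 × 15.61 / 22.30 = 0.1953
E(R_Paxton) = R_f + β × MRP = 2.7443% + 0.1953 × 6.9221% = 4.10%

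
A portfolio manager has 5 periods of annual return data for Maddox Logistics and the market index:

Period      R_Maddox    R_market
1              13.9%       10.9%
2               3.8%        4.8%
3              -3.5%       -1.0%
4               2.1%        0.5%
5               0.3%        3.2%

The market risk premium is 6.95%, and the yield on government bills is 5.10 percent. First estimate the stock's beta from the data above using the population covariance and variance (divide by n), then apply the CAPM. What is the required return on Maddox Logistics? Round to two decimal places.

14.37%

Mean R_i = (13.9 + 3.8 − 3.5 + 2.1 + 0.3) / 5 = 3.3200%
Mean R_m = (10.9 + 4.8 − 1.0 + 0.5 + 3.2) / 5 = 3.6800%
Σ(R_i − R̄_i)(R_m − R̄_m) = 114.1720  ⇒  Cov = 114.1720 / 5 = 22.8344
Σ(R_m − R̄_m)² = 85.6280  ⇒  Var(R_m) = 85.6280 / 5 = 17.1256
β = Cov / Var(R_m) = 22.8344 / 17.1256 = 1.3333
E(R) = R_f + β × MRP = 5.10% + 1.3333 × 6.95% = 14.37%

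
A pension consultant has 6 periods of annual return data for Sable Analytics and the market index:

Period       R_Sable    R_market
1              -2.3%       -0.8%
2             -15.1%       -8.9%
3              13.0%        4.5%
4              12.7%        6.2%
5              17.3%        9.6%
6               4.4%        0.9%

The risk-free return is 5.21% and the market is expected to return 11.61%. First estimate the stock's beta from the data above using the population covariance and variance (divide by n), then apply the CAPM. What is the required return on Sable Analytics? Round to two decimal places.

Mean R_i = (-2.3 − 15.1 + 13.0 + 12.7 + 17.3 + 4.4) / 6 = 5.0000%
Mean R_m = (-0.8 − 8.9 + 4.5 + 6.2 + 9.6 + 0.9) / 6 = 1.9167%
Σ(R_i − R̄_i)(R_m − R̄_m) = 386.0100  ⇒  Cov = 386.0100 / 6 = 64.3350
Σ(R_m − R̄_m)² = 209.4683  ⇒  Var(R_m) = 209.4683 / 6 = 34.9114
β = Cov / Var(R_m) = 64.3350 / 34.9114 = 1.8428
MRP = 11.61% − 5.21% = 6.40%
E(R) = R_f + β × MRP = 5.21% + 1.8428 × 6.40% = 17.00%

17.00%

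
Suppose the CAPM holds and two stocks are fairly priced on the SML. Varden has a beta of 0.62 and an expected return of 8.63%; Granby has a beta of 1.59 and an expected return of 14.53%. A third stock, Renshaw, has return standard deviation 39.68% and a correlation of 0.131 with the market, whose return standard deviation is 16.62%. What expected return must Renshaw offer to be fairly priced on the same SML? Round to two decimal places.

MRP = (14.53% − 8.63%) / (1.59 − 0.62) = 6.0825%
R_f = 8.63% − 0.62 × 6.0825% = 4.8589%
β_Renshaw = ρ·σ_i/σ_m = 0.131 × 39.68 / 16.62 = 0.3128
E(R_Renshaw) = R_f + β × MRP = 4.8589% + 0.3128 × 6.0825% = 6.76%

6.76%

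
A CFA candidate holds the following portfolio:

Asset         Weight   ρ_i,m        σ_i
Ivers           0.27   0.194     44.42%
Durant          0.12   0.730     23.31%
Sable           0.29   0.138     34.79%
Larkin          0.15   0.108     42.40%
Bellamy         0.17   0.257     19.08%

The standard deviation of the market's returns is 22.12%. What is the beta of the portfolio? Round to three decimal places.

0.329

β_Ivers = 0.194 × 44.42% / 22.12% = 0.3896
β_Durant = 0.730 × 23.31% / 22.12% = 0.7693
β_Sable = 0.138 × 34.79% / 22.12% = 0.2170
β_Larkin = 0.108 × 42.40% / 22.12% = 0.2070
β_Bellamy = 0.257 × 19.08% / 22.12% = 0.2217
β_P = Σ w_i β_i = 0.27×0.3896 + 0.12×0.7693 + 0.29×0.2170 + 0.15×0.2070 + 0.17×0.2217 = 0.3292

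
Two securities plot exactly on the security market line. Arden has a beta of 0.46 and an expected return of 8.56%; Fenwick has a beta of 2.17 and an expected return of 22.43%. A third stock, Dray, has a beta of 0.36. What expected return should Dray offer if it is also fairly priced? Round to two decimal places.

7.75%

MRP (SML slope) = (22.43% − 8.56%) / (2.17 − 0.46) = 13.87% / 1.71 = 8.1111%
R_f (intercept) = 8.56% − 0.46 × 8.1111% = 4.8289%
E(R_Dray) = R_f + β × MRP = 4.8289% + 0.36 × 8.1111% = 7.75%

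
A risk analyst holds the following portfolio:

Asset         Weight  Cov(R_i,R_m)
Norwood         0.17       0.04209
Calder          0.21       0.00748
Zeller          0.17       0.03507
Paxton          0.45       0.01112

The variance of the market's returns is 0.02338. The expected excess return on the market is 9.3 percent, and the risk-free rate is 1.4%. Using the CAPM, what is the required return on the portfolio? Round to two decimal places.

β_Norwood = 0.04209 / 0.02338 = 1.8003
β_Calder = 0.00748 / 0.02338 = 0.3199
β_Zeller = 0.03507 / 0.02338 = 1.5000
β_Paxton = 0.01112 / 0.02338 = 0.4756
β_P = Σ w_i β_i = 0.17×1.8003 + 0.21×0.3199 + 0.17×1.5000 + 0.45×0.4756 = 0.8423
E(R_P) = R_f + β_P × MRP = 1.4% + 0.8423 × 9.3% = 9.23%

9.23%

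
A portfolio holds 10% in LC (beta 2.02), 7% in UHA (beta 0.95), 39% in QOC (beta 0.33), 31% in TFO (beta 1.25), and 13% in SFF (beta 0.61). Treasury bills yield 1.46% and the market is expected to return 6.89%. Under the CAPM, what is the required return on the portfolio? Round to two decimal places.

6.15%

β_P = Σ w_i β_i = 0.10×2.02 + 0.07×0.95 + 0.39×0.33 + 0.31×1.25 + 0.13×0.61 = 0.8640
MRP = 6.89% − 1.46% = 5.43%
E(R_P) = R_f + β_P × MRP = 1.46% + 0.8640 × 5.43% = 6.15%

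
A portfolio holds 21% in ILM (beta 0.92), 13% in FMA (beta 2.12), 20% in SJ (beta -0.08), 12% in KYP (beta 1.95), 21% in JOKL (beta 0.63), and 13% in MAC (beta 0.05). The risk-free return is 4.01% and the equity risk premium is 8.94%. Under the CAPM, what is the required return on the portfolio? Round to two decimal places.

β_P = Σ w_i β_i = 0.21×0.92 + 0.13×2.12 + 0.20×-0.08 + 0.12×1.95 + 0.21×0.63 + 0.13×0.05 = 0.8256
E(R_P) = R_f + β_P × MRP = 4.01% + 0.8256 × 8.94% = 11.39%

11.39%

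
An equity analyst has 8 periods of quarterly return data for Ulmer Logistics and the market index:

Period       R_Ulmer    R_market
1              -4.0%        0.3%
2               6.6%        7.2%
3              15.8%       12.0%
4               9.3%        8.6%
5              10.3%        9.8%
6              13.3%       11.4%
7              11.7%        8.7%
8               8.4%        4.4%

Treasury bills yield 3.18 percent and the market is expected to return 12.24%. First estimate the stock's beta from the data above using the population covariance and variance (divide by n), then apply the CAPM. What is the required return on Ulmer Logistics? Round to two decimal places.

16.24%

Mean R_i = (-4.0 + 6.6 + 15.8 + 9.3 + 10.3 + 13.3 + 11.7 + 8.4) / 8 = 8.9250%
Mean R_m = (0.3 + 7.2 + 12.0 + 8.6 + 9.8 + 11.4 + 8.7 + 4.4) / 8 = 7.8000%
Σ(R_i − R̄_i)(R_m − R̄_m) = 150.2900  ⇒  Cov = 150.2900 / 8 = 18.7863
Σ(R_m − R̄_m)² = 104.2200  ⇒  Var(R_m) = 104.2200 / 8 = 13.0275
β = Cov / Var(R_m) = 18.7863 / 13.0275 = 1.4420
MRP = 12.24% − 3.18% = 9.06%
E(R) = R_f + β × MRP = 3.18% + 1.4420 × 9.06% = 16.24%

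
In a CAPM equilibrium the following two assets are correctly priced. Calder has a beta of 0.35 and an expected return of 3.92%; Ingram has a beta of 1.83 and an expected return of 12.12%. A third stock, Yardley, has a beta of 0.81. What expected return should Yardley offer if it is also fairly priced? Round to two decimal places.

MRP (SML slope) = (12.12% − 3.92%) / (1.83 − 0.35) = 8.20% / 1.48 = 5.5405%
R_f (intercept) = 3.92% − 0.35 × 5.5405% = 1.9808%
E(R_Yardley) = R_f + β × MRP = 1.9808% + 0.81 × 5.5405% = 6.47%

6.47%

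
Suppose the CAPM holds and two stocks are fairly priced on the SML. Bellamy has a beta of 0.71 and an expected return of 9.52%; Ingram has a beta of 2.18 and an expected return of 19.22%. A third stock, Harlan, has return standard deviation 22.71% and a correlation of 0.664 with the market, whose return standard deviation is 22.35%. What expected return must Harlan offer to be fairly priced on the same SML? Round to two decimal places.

9.29%

MRP = (19.22% − 9.52%) / (2.18 − 0.71) = 6.5986%
R_f = 9.52% − 0.71 × 6.5986% = 4.8350%
β_Harlan = ρ·σ_i/σ_m = 0.664 × 22.71 / 22.35 = 0.6747
E(R_Harlan) = R_f + β × MRP = 4.8350% + 0.6747 × 6.5986% = 9.29%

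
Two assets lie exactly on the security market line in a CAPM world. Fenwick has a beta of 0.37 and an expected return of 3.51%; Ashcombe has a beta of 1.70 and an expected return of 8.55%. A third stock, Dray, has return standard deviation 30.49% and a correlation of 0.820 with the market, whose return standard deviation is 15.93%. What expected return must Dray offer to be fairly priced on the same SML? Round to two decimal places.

8.06%

MRP = (8.55% − 3.51%) / (1.70 − 0.37) = 3.7895%
R_f = 3.51% − 0.37 × 3.7895% = 2.1079%
β_Dray = ρ·σ_i/σ_m = 0.820 × 30.49 / 15.93 = 1.5695
E(R_Dray) = R_f + β × MRP = 2.1079% + 1.5695 × 3.7895% = 8.06%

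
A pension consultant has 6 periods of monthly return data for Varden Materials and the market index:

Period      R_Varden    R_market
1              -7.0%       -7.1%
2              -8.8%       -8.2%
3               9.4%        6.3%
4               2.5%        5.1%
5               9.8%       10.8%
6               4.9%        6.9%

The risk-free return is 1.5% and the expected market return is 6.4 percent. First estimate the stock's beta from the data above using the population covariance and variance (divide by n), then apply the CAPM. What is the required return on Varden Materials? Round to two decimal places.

Mean R_i = (-7.0 − 8.8 + 9.4 + 2.5 + 9.8 + 4.9) / 6 = 1.8000%
Mean R_m = (-7.1 − 8.2 + 6.3 + 5.1 + 10.8 + 6.9) / 6 = 2.3000%
Σ(R_i − R̄_i)(R_m − R̄_m) = 308.6400  ⇒  Cov = 308.6400 / 6 = 51.4400
Σ(R_m − R̄_m)² = 315.8600  ⇒  Var(R_m) = 315.8600 / 6 = 52.6433
β = Cov / Var(R_m) = 51.4400 / 52.6433 = 0.9771
MRP = 6.4% − 1.5% = 4.90%
E(R) = R_f + β × MRP = 1.5% + 0.9771 × 4.9% = 6.29%

6.29%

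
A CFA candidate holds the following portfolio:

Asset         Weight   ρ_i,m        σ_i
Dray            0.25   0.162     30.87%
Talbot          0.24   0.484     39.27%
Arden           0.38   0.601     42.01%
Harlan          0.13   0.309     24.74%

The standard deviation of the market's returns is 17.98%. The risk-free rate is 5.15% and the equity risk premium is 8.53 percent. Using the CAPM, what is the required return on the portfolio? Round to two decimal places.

β_Dray = 0.162 × 30.87% / 17.98% = 0.2781
β_Talbot = 0.484 × 39.27% / 17.98% = 1.0571
β_Arden = 0.601 × 42.01% / 17.98% = 1.4042
β_Harlan = 0.309 × 24.74% / 17.98% = 0.4252
β_P = Σ w_i β_i = 0.25×0.2781 + 0.24×1.0571 + 0.38×1.4042 + 0.13×0.4252 = 0.9121
E(R_P) = R_f + β_P × MRP = 5.15% + 0.9121 × 8.53% = 12.93%

12.93%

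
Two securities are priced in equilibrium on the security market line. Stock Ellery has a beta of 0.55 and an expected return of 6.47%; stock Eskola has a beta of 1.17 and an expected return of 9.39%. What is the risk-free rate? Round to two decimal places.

3.88%

Both satisfy E(R) = R_f + β·MRP, so the slope of the SML is
MRP = (9.39% − 6.47%) / (1.17 − 0.55) = 2.92% / 0.62 = 4.7097%
R_f = E(R_Ellery) − β_Ellery·MRP = 6.47% − 0.55 × 4.7097% = 3.8797%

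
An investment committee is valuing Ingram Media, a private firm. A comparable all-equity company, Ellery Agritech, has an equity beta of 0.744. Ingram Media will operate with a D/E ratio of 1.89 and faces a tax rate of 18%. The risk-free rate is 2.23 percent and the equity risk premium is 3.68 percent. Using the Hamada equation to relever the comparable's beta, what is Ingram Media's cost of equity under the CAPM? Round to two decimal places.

9.21%

β_L = β_U × [1 + (1 − t)(D/E)] = 0.744 × [1 + (1 − 0.18) × 1.89]
    = 0.744 × [1 + 0.82 × 1.89] = 0.744 × 2.5498 = 1.8971
E(R) = R_f + β_L × MRP = 2.23% + 1.8971 × 3.68% = 9.21%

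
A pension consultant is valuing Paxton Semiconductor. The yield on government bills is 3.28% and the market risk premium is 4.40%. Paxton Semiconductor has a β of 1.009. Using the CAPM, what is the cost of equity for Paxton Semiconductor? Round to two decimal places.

E(R) = R_f + β × MRP = 3.28% + 1.009 × 4.40% = 7.72%

7.72%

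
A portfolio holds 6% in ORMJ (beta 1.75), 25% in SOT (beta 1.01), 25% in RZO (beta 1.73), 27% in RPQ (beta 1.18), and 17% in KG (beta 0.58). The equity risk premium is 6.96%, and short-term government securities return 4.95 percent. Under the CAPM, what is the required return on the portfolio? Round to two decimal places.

13.35%

β_P = Σ w_i β_i = 0.06×1.75 + 0.25×1.01 + 0.25×1.73 + 0.27×1.18 + 0.17×0.58 = 1.2072
E(R_P) = R_f + β_P × MRP = 4.95% + 1.2072 × 6.96% = 13.35%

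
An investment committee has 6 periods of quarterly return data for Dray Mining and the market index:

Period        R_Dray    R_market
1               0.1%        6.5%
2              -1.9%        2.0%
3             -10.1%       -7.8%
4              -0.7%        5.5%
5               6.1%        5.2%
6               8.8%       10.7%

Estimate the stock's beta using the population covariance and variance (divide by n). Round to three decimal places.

0.958

Mean R_i = (0.1 − 1.9 − 10.1 − 0.7 + 6.1 + 8.8) / 6 = 0.3833%
Mean R_m = (6.5 + 2.0 − 7.8 + 5.5 + 5.2 + 10.7) / 6 = 3.6833%
Σ(R_i − R̄_i)(R_m − R̄_m) = 189.1883  ⇒  Cov = 189.1883 / 6 = 31.5314
Σ(R_m − R̄_m)² = 197.4683  ⇒  Var(R_m) = 197.4683 / 6 = 32.9114
β = Cov / Var(R_m) = 31.5314 / 32.9114 = 0.9581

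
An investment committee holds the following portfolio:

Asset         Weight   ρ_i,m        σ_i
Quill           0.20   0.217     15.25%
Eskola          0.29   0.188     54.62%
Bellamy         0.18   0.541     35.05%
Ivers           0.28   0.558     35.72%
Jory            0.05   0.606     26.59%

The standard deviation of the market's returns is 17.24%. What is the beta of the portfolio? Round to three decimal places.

0.780

β_Quill = 0.217 × 15.25% / 17.24% = 0.1920
β_Eskola = 0.188 × 54.62% / 17.24% = 0.5956
β_Bellamy = 0.541 × 35.05% / 17.24% = 1.0999
β_Ivers = 0.558 × 35.72% / 17.24% = 1.1561
β_Jory = 0.606 × 26.59% / 17.24% = 0.9347
β_P = Σ w_i β_i = 0.20×0.1920 + 0.29×0.5956 + 0.18×1.0999 + 0.28×1.1561 + 0.05×0.9347 = 0.7795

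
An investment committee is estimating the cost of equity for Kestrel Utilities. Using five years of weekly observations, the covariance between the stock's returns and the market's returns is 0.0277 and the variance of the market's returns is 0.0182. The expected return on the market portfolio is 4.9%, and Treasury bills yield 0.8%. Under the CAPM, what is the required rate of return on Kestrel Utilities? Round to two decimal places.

7.04%

β = Cov(R_i, R_m) / Var(R_m) = 0.0277 / 0.0182 = 1.5220
MRP = 4.9% − 0.8% = 4.10%
E(R) = R_f + β × MRP = 0.8% + 1.5220 × 4.1% = 7.04%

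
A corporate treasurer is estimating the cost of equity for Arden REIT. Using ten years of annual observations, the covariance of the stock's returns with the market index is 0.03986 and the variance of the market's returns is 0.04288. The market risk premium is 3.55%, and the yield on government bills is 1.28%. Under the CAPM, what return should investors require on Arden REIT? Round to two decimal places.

4.58%

β = Cov(R_i, R_m) / Var(R_m) = 0.03986 / 0.04288 = 0.9296
E(R) = R_f + β × MRP = 1.28% + 0.9296 × 3.55% = 4.58%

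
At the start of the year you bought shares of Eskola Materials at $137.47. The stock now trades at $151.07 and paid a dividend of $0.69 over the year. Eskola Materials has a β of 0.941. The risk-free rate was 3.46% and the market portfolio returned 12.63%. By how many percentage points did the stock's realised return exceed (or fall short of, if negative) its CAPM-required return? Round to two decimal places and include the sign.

Realised HPR = (P1 + D1 − P0) / P0 = (151.07 + 0.69 − 137.47) / 137.47 = 14.29 / 137.47 = 10.3950%
MRP = 12.63% − 3.46% = 9.17%
CAPM required = R_f + β·MRP = 3.46% + 0.941 × 9.17% = 12.08897%
α = realised − required = 10.3950% − 12.08897% = -1.69%

-1.69%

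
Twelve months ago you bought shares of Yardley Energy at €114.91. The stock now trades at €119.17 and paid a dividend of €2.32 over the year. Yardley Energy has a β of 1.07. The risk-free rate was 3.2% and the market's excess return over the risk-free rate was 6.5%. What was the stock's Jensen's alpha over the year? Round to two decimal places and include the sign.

-4.43%

Realised HPR = (P1 + D1 − P0) / P0 = (119.17 + 2.32 − 114.91) / 114.91 = 6.58 / 114.91 = 5.7262%
CAPM required = R_f + β·MRP = 3.2% + 1.07 × 6.5% = 10.1550%
α = realised − required = 5.7262% − 10.1550% = -4.43%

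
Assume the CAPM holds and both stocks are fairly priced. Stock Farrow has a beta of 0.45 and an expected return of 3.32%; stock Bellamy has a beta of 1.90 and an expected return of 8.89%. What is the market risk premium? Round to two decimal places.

3.84%

Both satisfy E(R) = R_f + β·MRP, so the slope of the SML is
MRP = (8.89% − 3.32%) / (1.90 − 0.45) = 5.57% / 1.45 = 3.8414%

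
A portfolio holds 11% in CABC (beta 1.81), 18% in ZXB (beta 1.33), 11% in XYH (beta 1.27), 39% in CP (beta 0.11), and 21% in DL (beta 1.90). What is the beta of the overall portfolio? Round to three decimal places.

β_P = Σ w_i β_i = 0.11×1.81 + 0.18×1.33 + 0.11×1.27 + 0.39×0.11 + 0.21×1.90 = 1.0201

1.020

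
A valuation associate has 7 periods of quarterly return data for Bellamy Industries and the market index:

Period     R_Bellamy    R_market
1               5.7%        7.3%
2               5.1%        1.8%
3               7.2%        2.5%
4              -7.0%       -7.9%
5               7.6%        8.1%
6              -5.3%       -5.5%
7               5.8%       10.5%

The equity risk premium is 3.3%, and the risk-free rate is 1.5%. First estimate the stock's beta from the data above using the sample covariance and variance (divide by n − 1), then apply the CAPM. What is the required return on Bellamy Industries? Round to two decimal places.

4.11%

Mean R_i = (5.7 + 5.1 + 7.2 − 7.0 + 7.6 − 5.3 + 5.8) / 7 = 2.7286%
Mean R_m = (7.3 + 1.8 + 2.5 − 7.9 + 8.1 − 5.5 + 10.5) / 7 = 2.4000%
Σ(R_i − R̄_i)(R_m − R̄_m) = 229.8600  ⇒  Cov = 229.8600 / 6 = 38.3100
Σ(R_m − R̄_m)² = 290.9800  ⇒  Var(R_m) = 290.9800 / 6 = 48.4967
β = Cov / Var(R_m) = 38.3100 / 48.4967 = 0.7900
E(R) = R_f + β × MRP = 1.5% + 0.7900 × 3.3% = 4.11%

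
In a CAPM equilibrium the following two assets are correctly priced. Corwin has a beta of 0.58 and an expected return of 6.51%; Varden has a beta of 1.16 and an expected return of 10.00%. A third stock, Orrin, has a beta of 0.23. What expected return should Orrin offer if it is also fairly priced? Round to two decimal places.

MRP (SML slope) = (10.00% − 6.51%) / (1.16 − 0.58) = 3.49% / 0.58 = 6.0172%
R_f (intercept) = 6.51% − 0.58 × 6.0172% = 3.0200%
E(R_Orrin) = R_f + β × MRP = 3.0200% + 0.23 × 6.0172% = 4.40%

4.40%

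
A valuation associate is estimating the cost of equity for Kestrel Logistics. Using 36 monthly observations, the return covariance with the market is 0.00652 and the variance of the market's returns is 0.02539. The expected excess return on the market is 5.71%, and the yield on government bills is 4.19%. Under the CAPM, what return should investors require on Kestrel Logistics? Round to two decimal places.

β = Cov(R_i, R_m) / Var(R_m) = 0.00652 / 0.02539 = 0.2568
E(R) = R_f + β × MRP = 4.19% + 0.2568 × 5.71% = 5.66%

5.66%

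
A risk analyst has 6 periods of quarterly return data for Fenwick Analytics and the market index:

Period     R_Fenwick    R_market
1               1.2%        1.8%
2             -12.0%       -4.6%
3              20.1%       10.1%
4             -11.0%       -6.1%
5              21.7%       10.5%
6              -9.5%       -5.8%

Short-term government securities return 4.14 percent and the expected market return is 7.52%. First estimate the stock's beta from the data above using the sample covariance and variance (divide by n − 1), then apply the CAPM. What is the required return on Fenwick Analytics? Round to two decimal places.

Mean R_i = (1.2 − 12.0 + 20.1 − 11.0 + 21.7 − 9.5) / 6 = 1.7500%
Mean R_m = (1.8 − 4.6 + 10.1 − 6.1 + 10.5 − 5.8) / 6 = 0.9833%
Σ(R_i − R̄_i)(R_m − R̄_m) = 600.0950  ⇒  Cov = 600.0950 / 5 = 120.0190
Σ(R_m − R̄_m)² = 301.7083  ⇒  Var(R_m) = 301.7083 / 5 = 60.3417
β = Cov / Var(R_m) = 120.0190 / 60.3417 = 1.9890
MRP = 7.52% − 4.14% = 3.38%
E(R) = R_f + β × MRP = 4.14% + 1.9890 × 3.38% = 10.86%

10.86%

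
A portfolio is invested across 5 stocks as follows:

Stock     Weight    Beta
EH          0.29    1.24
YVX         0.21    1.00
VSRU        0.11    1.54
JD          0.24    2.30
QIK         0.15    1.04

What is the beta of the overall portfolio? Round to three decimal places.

1.447

β_P = Σ w_i β_i = 0.29×1.24 + 0.21×1.00 + 0.11×1.54 + 0.24×2.30 + 0.15×1.04 = 1.4470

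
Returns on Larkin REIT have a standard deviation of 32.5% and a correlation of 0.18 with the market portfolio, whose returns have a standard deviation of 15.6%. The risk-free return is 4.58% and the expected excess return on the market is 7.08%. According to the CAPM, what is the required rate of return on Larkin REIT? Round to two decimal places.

7.24%

β = ρ × σ_i / σ_m = 0.18 × 32.5% / 15.6% = 0.3750
E(R) = 4.58% + 0.3750 × 7.08% = 7.24%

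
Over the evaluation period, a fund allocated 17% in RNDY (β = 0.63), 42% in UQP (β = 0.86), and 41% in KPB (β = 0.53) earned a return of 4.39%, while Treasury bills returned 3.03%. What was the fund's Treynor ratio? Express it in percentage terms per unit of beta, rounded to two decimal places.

β_P = 0.17×0.63 + 0.42×0.86 + 0.41×0.53 = 0.6856
Treynor = (R_P − R_f) / β_P = (4.39% − 3.03%) / 0.6856 = 1.36% / 0.6856 = 1.98%

1.98%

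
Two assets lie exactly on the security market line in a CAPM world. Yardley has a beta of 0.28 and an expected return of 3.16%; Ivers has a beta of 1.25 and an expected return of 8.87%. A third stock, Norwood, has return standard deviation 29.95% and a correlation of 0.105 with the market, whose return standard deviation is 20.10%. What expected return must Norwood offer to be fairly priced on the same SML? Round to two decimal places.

MRP = (8.87% − 3.16%) / (1.25 − 0.28) = 5.8866%
R_f = 3.16% − 0.28 × 5.8866% = 1.5118%
β_Norwood = ρ·σ_i/σ_m = 0.105 × 29.95 / 20.10 = 0.1565
E(R_Norwood) = R_f + β × MRP = 1.5118% + 0.1565 × 5.8866% = 2.43%

2.43%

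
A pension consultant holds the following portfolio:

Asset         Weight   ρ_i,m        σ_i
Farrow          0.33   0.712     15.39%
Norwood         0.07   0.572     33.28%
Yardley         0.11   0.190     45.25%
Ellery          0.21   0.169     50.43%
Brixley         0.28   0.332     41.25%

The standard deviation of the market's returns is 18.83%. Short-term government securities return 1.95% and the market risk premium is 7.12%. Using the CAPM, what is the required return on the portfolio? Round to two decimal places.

β_Farrow = 0.712 × 15.39% / 18.83% = 0.5819
β_Norwood = 0.572 × 33.28% / 18.83% = 1.0109
β_Yardley = 0.190 × 45.25% / 18.83% = 0.4566
β_Ellery = 0.169 × 50.43% / 18.83% = 0.4526
β_Brixley = 0.332 × 41.25% / 18.83% = 0.7273
β_P = Σ w_i β_i = 0.33×0.5819 + 0.07×1.0109 + 0.11×0.4566 + 0.21×0.4526 + 0.28×0.7273 = 0.6117
E(R_P) = R_f + β_P × MRP = 1.95% + 0.6117 × 7.12% = 6.31%

6.31%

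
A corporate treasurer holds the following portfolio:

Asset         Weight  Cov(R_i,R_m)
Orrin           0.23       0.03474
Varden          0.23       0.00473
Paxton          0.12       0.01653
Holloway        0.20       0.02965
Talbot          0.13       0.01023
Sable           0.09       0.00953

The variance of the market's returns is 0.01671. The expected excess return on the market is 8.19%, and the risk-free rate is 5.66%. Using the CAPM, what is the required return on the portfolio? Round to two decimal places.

β_Orrin = 0.03474 / 0.01671 = 2.0790
β_Varden = 0.00473 / 0.01671 = 0.2831
β_Paxton = 0.01653 / 0.01671 = 0.9892
β_Holloway = 0.02965 / 0.01671 = 1.7744
β_Talbot = 0.01023 / 0.01671 = 0.6122
β_Sable = 0.00953 / 0.01671 = 0.5703
β_P = Σ w_i β_i = 0.23×2.0790 + 0.23×0.2831 + 0.12×0.9892 + 0.20×1.7744 + 0.13×0.6122 + 0.09×0.5703 = 1.1478
E(R_P) = R_f + β_P × MRP = 5.66% + 1.1478 × 8.19% = 15.06%

15.06%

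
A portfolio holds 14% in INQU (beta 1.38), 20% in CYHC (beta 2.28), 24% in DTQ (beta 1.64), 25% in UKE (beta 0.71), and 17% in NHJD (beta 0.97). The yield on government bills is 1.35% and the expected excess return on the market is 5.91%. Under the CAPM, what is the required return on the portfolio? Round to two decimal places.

β_P = Σ w_i β_i = 0.14×1.38 + 0.20×2.28 + 0.24×1.64 + 0.25×0.71 + 0.17×0.97 = 1.3852
E(R_P) = R_f + β_P × MRP = 1.35% + 1.3852 × 5.91% = 9.54%

9.54%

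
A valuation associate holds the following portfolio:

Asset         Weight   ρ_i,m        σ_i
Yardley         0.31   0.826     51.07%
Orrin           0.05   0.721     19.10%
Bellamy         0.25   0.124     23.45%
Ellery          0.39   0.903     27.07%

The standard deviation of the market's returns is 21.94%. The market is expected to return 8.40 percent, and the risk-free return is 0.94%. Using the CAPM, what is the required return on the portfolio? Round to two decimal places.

β_Yardley = 0.826 × 51.07% / 21.94% = 1.9227
β_Orrin = 0.721 × 19.10% / 21.94% = 0.6277
β_Bellamy = 0.124 × 23.45% / 21.94% = 0.1325
β_Ellery = 0.903 × 27.07% / 21.94% = 1.1141
β_P = Σ w_i β_i = 0.31×1.9227 + 0.05×0.6277 + 0.25×0.1325 + 0.39×1.1141 = 1.0950
MRP = 8.40% − 0.94% = 7.46%
E(R_P) = R_f + β_P × MRP = 0.94% + 1.0950 × 7.46% = 9.11%

9.11%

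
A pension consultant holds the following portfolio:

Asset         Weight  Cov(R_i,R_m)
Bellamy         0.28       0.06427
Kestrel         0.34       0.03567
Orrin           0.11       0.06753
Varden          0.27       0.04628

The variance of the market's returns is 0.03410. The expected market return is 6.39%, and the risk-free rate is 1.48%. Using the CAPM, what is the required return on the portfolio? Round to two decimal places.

β_Bellamy = 0.06427 / 0.03410 = 1.8848
β_Kestrel = 0.03567 / 0.03410 = 1.0460
β_Orrin = 0.06753 / 0.03410 = 1.9804
β_Varden = 0.04628 / 0.03410 = 1.3572
β_P = Σ w_i β_i = 0.28×1.8848 + 0.34×1.0460 + 0.11×1.9804 + 0.27×1.3572 = 1.4677
MRP = 6.39% − 1.48% = 4.91%
E(R_P) = R_f + β_P × MRP = 1.48% + 1.4677 × 4.91% = 8.69%

8.69%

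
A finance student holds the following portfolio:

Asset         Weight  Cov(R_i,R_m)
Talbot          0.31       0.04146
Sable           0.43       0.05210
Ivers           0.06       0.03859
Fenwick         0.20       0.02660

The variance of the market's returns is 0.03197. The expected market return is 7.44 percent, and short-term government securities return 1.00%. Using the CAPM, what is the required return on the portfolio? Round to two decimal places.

β_Talbot = 0.04146 / 0.03197 = 1.2968
β_Sable = 0.05210 / 0.03197 = 1.6297
β_Ivers = 0.03859 / 0.03197 = 1.2071
β_Fenwick = 0.02660 / 0.03197 = 0.8320
β_P = Σ w_i β_i = 0.31×1.2968 + 0.43×1.6297 + 0.06×1.2071 + 0.20×0.8320 = 1.3416
MRP = 7.44% − 1.00% = 6.44%
E(R_P) = R_f + β_P × MRP = 1.00% + 1.3416 × 6.44% = 9.64%

9.64%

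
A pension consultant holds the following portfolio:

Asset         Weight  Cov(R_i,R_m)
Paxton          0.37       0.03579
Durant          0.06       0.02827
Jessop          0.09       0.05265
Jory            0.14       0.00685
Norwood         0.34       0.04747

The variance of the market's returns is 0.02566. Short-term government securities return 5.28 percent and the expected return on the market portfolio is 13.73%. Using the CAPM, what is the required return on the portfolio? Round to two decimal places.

β_Paxton = 0.03579 / 0.02566 = 1.3948
β_Durant = 0.02827 / 0.02566 = 1.1017
β_Jessop = 0.05265 / 0.02566 = 2.0518
β_Jory = 0.00685 / 0.02566 = 0.2670
β_Norwood = 0.04747 / 0.02566 = 1.8500
β_P = Σ w_i β_i = 0.37×1.3948 + 0.06×1.1017 + 0.09×2.0518 + 0.14×0.2670 + 0.34×1.8500 = 1.4332
MRP = 13.73% − 5.28% = 8.45%
E(R_P) = R_f + β_P × MRP = 5.28% + 1.4332 × 8.45% = 17.39%

17.39%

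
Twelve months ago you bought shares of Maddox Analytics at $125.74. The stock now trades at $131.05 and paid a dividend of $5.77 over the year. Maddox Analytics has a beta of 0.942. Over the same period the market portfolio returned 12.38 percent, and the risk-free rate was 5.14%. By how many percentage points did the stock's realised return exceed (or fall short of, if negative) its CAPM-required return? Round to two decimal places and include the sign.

-3.15%

Realised HPR = (P1 + D1 − P0) / P0 = (131.05 + 5.77 − 125.74) / 125.74 = 11.08 / 125.74 = 8.8118%
MRP = 12.38% − 5.14% = 7.24%
CAPM required = R_f + β·MRP = 5.14% + 0.942 × 7.24% = 11.96008%
α = realised − required = 8.8118% − 11.96008% = -3.15%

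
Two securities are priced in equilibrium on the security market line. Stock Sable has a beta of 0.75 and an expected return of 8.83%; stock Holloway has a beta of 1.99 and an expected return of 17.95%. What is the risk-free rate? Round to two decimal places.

3.31%

Both satisfy E(R) = R_f + β·MRP, so the slope of the SML is
MRP = (17.95% − 8.83%) / (1.99 − 0.75) = 9.12% / 1.24 = 7.3548%
R_f = E(R_Sable) − β_Sable·MRP = 8.83% − 0.75 × 7.3548% = 3.3139%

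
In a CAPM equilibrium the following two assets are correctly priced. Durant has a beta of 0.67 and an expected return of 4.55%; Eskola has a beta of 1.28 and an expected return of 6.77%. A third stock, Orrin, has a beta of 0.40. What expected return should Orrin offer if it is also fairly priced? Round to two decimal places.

MRP (SML slope) = (6.77% − 4.55%) / (1.28 − 0.67) = 2.22% / 0.61 = 3.6393%
R_f (intercept) = 4.55% − 0.67 × 3.6393% = 2.1117%
E(R_Orrin) = R_f + β × MRP = 2.1117% + 0.40 × 3.6393% = 3.57%

3.57%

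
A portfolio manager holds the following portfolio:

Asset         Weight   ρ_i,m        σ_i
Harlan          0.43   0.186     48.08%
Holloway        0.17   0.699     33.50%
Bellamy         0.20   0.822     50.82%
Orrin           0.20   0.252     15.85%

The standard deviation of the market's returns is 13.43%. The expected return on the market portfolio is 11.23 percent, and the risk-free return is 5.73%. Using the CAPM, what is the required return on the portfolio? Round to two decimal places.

β_Harlan = 0.186 × 48.08% / 13.43% = 0.6659
β_Holloway = 0.699 × 33.50% / 13.43% = 1.7436
β_Bellamy = 0.822 × 50.82% / 13.43% = 3.1105
β_Orrin = 0.252 × 15.85% / 13.43% = 0.2974
β_P = Σ w_i β_i = 0.43×0.6659 + 0.17×1.7436 + 0.20×3.1105 + 0.20×0.2974 = 1.2643
MRP = 11.23% − 5.73% = 5.50%
E(R_P) = R_f + β_P × MRP = 5.73% + 1.2643 × 5.50% = 12.68%

12.68%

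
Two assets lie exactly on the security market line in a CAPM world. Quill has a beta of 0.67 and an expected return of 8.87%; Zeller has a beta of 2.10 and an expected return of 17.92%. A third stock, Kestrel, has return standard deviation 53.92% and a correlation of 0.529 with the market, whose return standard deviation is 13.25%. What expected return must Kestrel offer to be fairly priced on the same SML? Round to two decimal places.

18.25%

MRP = (17.92% − 8.87%) / (2.10 − 0.67) = 6.3287%
R_f = 8.87% − 0.67 × 6.3287% = 4.6298%
β_Kestrel = ρ·σ_i/σ_m = 0.529 × 53.92 / 13.25 = 2.1527
E(R_Kestrel) = R_f + β × MRP = 4.6298% + 2.1527 × 6.3287% = 18.25%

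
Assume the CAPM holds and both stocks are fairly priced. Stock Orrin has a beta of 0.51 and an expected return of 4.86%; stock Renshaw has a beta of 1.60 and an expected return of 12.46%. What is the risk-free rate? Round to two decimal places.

Both satisfy E(R) = R_f + β·MRP, so the slope of the SML is
MRP = (12.46% − 4.86%) / (1.60 − 0.51) = 7.60% / 1.09 = 6.9725%
R_f = E(R_Orrin) − β_Orrin·MRP = 4.86% − 0.51 × 6.9725% = 1.3040%

1.30%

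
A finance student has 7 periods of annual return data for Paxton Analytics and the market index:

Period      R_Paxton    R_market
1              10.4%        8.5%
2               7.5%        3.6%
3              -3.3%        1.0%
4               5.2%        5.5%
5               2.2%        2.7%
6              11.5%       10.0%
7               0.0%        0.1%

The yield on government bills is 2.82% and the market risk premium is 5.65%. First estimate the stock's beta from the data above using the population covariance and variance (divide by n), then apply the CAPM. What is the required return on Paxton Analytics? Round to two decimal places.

10.41%

Mean R_i = (10.4 + 7.5 − 3.3 + 5.2 + 2.2 + 11.5 + 0.0) / 7 = 4.7857%
Mean R_m = (8.5 + 3.6 + 1.0 + 5.5 + 2.7 + 10.0 + 0.1) / 7 = 4.4857%
Σ(R_i − R̄_i)(R_m − R̄_m) = 111.3686  ⇒  Cov = 111.3686 / 7 = 15.9098
Σ(R_m − R̄_m)² = 82.9086  ⇒  Var(R_m) = 82.9086 / 7 = 11.8441
β = Cov / Var(R_m) = 15.9098 / 11.8441 = 1.3433
E(R) = R_f + β × MRP = 2.82% + 1.3433 × 5.65% = 10.41%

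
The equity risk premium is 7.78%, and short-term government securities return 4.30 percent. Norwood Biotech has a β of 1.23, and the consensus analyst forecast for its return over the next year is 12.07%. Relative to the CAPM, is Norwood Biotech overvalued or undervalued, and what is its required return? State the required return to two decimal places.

Required return = R_f + β·MRP = 4.30% + 1.23 × 7.78% = 13.87%
Forecast 12.07% < required 13.87% → the stock plots below the SML → overvalued.

Overvalued; required return 13.87%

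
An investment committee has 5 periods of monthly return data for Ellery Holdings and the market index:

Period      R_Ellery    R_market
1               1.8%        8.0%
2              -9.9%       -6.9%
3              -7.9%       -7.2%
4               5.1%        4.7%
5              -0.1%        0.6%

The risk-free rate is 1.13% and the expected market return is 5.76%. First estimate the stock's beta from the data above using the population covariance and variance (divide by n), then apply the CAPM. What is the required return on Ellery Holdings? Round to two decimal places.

5.16%

Mean R_i = (1.8 − 9.9 − 7.9 + 5.1 − 0.1) / 5 = -2.2000%
Mean R_m = (8.0 − 6.9 − 7.2 + 4.7 + 0.6) / 5 = -0.1600%
Σ(R_i − R̄_i)(R_m − R̄_m) = 161.7400  ⇒  Cov = 161.7400 / 5 = 32.3480
Σ(R_m − R̄_m)² = 185.7720  ⇒  Var(R_m) = 185.7720 / 5 = 37.1544
β = Cov / Var(R_m) = 32.3480 / 37.1544 = 0.8706
MRP = 5.76% − 1.13% = 4.63%
E(R) = R_f + β × MRP = 1.13% + 0.8706 × 4.63% = 5.16%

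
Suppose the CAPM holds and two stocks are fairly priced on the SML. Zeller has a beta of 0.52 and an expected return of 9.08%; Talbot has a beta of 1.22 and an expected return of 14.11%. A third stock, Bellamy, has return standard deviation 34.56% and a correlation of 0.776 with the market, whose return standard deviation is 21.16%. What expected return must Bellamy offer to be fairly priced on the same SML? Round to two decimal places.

14.45%

MRP = (14.11% − 9.08%) / (1.22 − 0.52) = 7.1857%
R_f = 9.08% − 0.52 × 7.1857% = 5.3434%
β_Bellamy = ρ·σ_i/σ_m = 0.776 × 34.56 / 21.16 = 1.2674
E(R_Bellamy) = R_f + β × MRP = 5.3434% + 1.2674 × 7.1857% = 14.45%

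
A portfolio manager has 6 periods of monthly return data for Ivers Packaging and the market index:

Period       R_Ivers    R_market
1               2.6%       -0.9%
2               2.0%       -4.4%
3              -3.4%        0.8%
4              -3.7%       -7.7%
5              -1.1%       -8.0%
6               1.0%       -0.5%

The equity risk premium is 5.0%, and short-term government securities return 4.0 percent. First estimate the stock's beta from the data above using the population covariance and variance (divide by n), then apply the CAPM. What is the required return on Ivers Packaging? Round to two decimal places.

Mean R_i = (2.6 + 2.0 − 3.4 − 3.7 − 1.1 + 1.0) / 6 = -0.4333%
Mean R_m = (-0.9 − 4.4 + 0.8 − 7.7 − 8.0 − 0.5) / 6 = -3.4500%
Σ(R_i − R̄_i)(R_m − R̄_m) = 13.9600  ⇒  Cov = 13.9600 / 6 = 2.3267
Σ(R_m − R̄_m)² = 72.9350  ⇒  Var(R_m) = 72.9350 / 6 = 12.1558
β = Cov / Var(R_m) = 2.3267 / 12.1558 = 0.1914
E(R) = R_f + β × MRP = 4.0% + 0.1914 × 5.0% = 4.96%

4.96%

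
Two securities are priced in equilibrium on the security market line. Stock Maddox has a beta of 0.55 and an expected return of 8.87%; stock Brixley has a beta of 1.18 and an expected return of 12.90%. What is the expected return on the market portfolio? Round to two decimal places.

11.75%

Both satisfy E(R) = R_f + β·MRP, so the slope of the SML is
MRP = (12.90% − 8.87%) / (1.18 − 0.55) = 4.03% / 0.63 = 6.3968%
R_f = E(R_Maddox) − β_Maddox·MRP = 8.87% − 0.55 × 6.3968% = 5.3518%
E(R_m) = R_f + MRP = 5.3518% + 6.3968% = 11.75%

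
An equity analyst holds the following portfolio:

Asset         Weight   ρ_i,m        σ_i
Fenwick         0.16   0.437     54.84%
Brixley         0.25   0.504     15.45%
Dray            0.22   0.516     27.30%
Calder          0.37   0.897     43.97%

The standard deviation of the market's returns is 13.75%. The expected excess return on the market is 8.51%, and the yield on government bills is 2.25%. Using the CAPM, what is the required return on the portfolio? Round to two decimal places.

β_Fenwick = 0.437 × 54.84% / 13.75% = 1.7429
β_Brixley = 0.504 × 15.45% / 13.75% = 0.5663
β_Dray = 0.516 × 27.30% / 13.75% = 1.0245
β_Calder = 0.897 × 43.97% / 13.75% = 2.8684
β_P = Σ w_i β_i = 0.16×1.7429 + 0.25×0.5663 + 0.22×1.0245 + 0.37×2.8684 = 1.7071
E(R_P) = R_f + β_P × MRP = 2.25% + 1.7071 × 8.51% = 16.78%

16.78%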